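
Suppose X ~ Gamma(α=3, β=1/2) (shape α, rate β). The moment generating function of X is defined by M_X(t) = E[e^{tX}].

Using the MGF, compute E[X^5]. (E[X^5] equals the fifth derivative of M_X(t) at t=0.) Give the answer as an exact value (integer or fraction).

E[X^5] = M^(5)(0) = 80640

M_X(t) = 1/(8*(1/2 - t)^3)
M^(5)(t) = 80640/(256*t^8 - 1024*t^7 + 1792*t^6 - 1792*t^5 + 1120*t^4 - 448*t^3 + 112*t^2 - 16*t + 1)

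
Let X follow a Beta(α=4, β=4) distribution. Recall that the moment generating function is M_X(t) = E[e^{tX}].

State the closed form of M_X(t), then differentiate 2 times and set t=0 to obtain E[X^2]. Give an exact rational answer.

E[X^2] = d^2M/dt^2 |_{t=0} = 5/18

M_X(t) = ₁F₁(4; 8; t)
dM/dt = ₁F₁(5; 9; t)/2
d^2M/dt^2 = 5*₁F₁(6; 10; t)/18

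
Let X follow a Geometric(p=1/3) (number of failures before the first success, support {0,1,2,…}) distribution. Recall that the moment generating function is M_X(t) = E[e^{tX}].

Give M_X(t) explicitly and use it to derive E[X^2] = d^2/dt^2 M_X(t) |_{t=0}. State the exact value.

E[X^2] = D^2[M](0) = 10

M_X(t) = 1/(3*(1 - 2*e^(t)/3))
D^2[M](t) = (-4*e^(2*t) - 6*e^(t))/(8*e^(3*t) - 36*e^(2*t) + 54*e^(t) - 27)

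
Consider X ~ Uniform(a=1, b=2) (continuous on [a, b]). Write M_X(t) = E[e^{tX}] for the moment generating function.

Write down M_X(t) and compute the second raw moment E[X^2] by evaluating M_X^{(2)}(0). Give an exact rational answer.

M_X(t) = (e^(2*t) - e^(t))/t
dM/dt = (2*t*e^(2*t) - t*e^(t) - e^(2*t) + e^(t))/t^2
d^2M/dt^2 = (4*t^2*e^(2*t) - t^2*e^(t) - 4*t*e^(2*t) + 2*t*e^(t) + 2*e^(2*t) - 2*e^(t))/t^3

E[X^2] = d^2M/dt^2 |_{t=0} = 7/3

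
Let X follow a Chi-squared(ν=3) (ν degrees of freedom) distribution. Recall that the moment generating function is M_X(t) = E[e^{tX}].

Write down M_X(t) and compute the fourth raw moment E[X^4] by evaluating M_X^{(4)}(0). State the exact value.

M_X(t) = (1 - 2*t)^(-3/2)
D^4[M](t) = -945/(32*t^5*√(1 - 2*t) - 80*t^4*√(1 - 2*t) + 80*t^3*√(1 - 2*t) - 40*t^2*√(1 - 2*t) + 10*t*√(1 - 2*t) - √(1 - 2*t))

E[X^4] = D^4[M](0) = 945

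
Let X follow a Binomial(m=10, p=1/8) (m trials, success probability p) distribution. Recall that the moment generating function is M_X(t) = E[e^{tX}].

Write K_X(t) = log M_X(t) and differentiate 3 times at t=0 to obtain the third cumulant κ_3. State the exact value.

M_X(t) = (e^(t)/8 + 7/8)^10
K_X(t) = log M_X(t) = 10*log(e^(t)/8 + 7/8)
K^(3)(t) = (-70*e^(2*t) + 490*e^(t))/(e^(3*t) + 21*e^(2*t) + 147*e^(t) + 343)

κ_3 = K^(3)(0) = 105/128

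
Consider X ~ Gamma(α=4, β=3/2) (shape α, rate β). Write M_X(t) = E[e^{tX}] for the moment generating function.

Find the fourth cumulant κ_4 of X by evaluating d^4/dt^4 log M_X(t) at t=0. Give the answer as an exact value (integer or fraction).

M_X(t) = 81/(16*(3/2 - t)^4)
K_X(t) = log M_X(t) = -4*log(3/2 - t) - 4*log(2) + 4*log(3)
K^(4)(t) = 384/(16*t^4 - 96*t^3 + 216*t^2 - 216*t + 81)

κ_4 = K^(4)(0) = 128/27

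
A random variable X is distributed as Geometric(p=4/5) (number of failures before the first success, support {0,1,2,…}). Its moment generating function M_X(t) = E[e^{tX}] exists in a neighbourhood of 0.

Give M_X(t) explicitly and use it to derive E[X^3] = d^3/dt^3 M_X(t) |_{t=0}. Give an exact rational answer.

M_X(t) = 4/(5*(1 - e^(t)/5))
dM/dt = 4*e^(t)/(e^(2*t) - 10*e^(t) + 25)
d^2M/dt^2 = (-4*e^(2*t) - 20*e^(t))/(e^(3*t) - 15*e^(2*t) + 75*e^(t) - 125)
d^3M/dt^3 = (4*e^(3*t) + 80*e^(2*t) + 100*e^(t))/(e^(4*t) - 20*e^(3*t) + 150*e^(2*t) - 500*e^(t) + 625)

E[X^3] = d^3M/dt^3 |_{t=0} = 23/32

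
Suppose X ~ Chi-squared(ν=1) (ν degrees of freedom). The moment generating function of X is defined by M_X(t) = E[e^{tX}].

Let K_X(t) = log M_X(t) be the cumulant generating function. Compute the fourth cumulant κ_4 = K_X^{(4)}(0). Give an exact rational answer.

M_X(t) = 1/√(1 - 2*t)
K_X(t) = log M_X(t) = -log(1 - 2*t)/2
K′(t) = -1/(2*t - 1)
K′′(t) = 2/(4*t^2 - 4*t + 1)
K′′′(t) = -8/(8*t^3 - 12*t^2 + 6*t - 1)
K′′′′(t) = 48/(16*t^4 - 32*t^3 + 24*t^2 - 8*t + 1)

κ_4 = K′′′′(0) = 48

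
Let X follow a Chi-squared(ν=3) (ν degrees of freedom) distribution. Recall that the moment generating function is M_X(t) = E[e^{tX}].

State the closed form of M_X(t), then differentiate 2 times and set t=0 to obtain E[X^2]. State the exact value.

E[X^2] = D^2[M](0) = 15

M_X(t) = (1 - 2*t)^(-3/2)
D^2[M](t) = -15/(8*t^3*√(1 - 2*t) - 12*t^2*√(1 - 2*t) + 6*t*√(1 - 2*t) - √(1 - 2*t))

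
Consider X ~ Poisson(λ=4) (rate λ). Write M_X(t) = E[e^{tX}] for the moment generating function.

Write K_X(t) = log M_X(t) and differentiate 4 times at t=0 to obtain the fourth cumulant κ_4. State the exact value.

κ_4 = K′′′′(0) = 4

M_X(t) = e^(4*e^(t) - 4)
K_X(t) = log M_X(t) = 4*e^(t) - 4
K′(t) = 4*e^(t)
K′′(t) = 4*e^(t)
K′′′(t) = 4*e^(t)
K′′′′(t) = 4*e^(t)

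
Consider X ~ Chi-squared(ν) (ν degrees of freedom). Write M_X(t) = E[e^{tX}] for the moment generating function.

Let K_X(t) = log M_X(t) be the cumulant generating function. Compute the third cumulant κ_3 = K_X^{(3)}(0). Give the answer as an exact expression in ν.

κ_3 = d^3K/dt^3 |_{t=0} = 8*ν

M_X(t) = (1 - 2*t)^(-ν/2)
K_X(t) = log M_X(t) = -ν*log(1 - 2*t)/2
dK/dt = -ν/(2*t - 1)
d^2K/dt^2 = 2*ν/(4*t^2 - 4*t + 1)
d^3K/dt^3 = -8*ν/(8*t^3 - 12*t^2 + 6*t - 1)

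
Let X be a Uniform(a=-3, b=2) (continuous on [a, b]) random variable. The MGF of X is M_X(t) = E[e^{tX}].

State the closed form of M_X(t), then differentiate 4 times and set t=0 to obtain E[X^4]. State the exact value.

M_X(t) = (e^(2*t) - e^(-3*t))/(5*t)
dM/dt = (2*t*e^(5*t) + 3*t - e^(5*t) + 1)*e^(-3*t)/(5*t^2)
d^2M/dt^2 = (4*t^2*e^(5*t) - 9*t^2 - 4*t*e^(5*t) - 6*t + 2*e^(5*t) - 2)*e^(-3*t)/(5*t^3)
d^3M/dt^3 = (8*t^3*e^(5*t) + 27*t^3 - 12*t^2*e^(5*t) + 27*t^2 + 12*t*e^(5*t) + 18*t - 6*e^(5*t) + 6)*e^(-3*t)/(5*t^4)
d^4M/dt^4 = (16*t^4*e^(5*t) - 81*t^4 - 32*t^3*e^(5*t) - 108*t^3 + 48*t^2*e^(5*t) - 108*t^2 - 48*t*e^(5*t) - 72*t + 24*e^(5*t) - 24)*e^(-3*t)/(5*t^5)

E[X^4] = d^4M/dt^4 |_{t=0} = 11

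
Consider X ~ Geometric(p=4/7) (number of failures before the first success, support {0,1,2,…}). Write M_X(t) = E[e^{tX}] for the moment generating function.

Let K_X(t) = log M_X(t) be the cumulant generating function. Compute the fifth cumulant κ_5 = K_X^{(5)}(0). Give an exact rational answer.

M_X(t) = 4/(7*(1 - 3*e^(t)/7))
K_X(t) = log M_X(t) = -log(1 - 3*e^(t)/7) - log(7) + 2*log(2)
K′(t) = -3*e^(t)/(3*e^(t) - 7)
K′′(t) = 21*e^(t)/(9*e^(2*t) - 42*e^(t) + 49)
K′′′(t) = (-63*e^(2*t) - 147*e^(t))/(27*e^(3*t) - 189*e^(2*t) + 441*e^(t) - 343)
K′′′′(t) = (189*e^(3*t) + 1764*e^(2*t) + 1029*e^(t))/(81*e^(4*t) - 756*e^(3*t) + 2646*e^(2*t) - 4116*e^(t) + 2401)
K′′′′′(t) = (-567*e^(4*t) - 14553*e^(3*t) - 33957*e^(2*t) - 7203*e^(t))/(243*e^(5*t) - 2835*e^(4*t) + 13230*e^(3*t) - 30870*e^(2*t) + 36015*e^(t) - 16807)

κ_5 = K′′′′′(0) = 7035/128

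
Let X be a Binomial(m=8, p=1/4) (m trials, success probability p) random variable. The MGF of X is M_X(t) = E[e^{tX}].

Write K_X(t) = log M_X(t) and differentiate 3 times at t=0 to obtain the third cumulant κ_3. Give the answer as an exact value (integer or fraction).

κ_3 = d^3K/dt^3 |_{t=0} = 3/4

M_X(t) = (e^(t)/4 + 3/4)^8
K_X(t) = log M_X(t) = 8*log(e^(t)/4 + 3/4)
dK/dt = 8*e^(t)/(e^(t) + 3)
d^2K/dt^2 = 24*e^(t)/(e^(2*t) + 6*e^(t) + 9)
d^3K/dt^3 = (-24*e^(2*t) + 72*e^(t))/(e^(3*t) + 9*e^(2*t) + 27*e^(t) + 27)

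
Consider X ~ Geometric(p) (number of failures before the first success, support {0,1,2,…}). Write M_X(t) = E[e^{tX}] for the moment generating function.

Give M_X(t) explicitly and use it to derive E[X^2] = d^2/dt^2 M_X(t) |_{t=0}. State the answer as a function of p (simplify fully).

M_X(t) = p/(-(1 - p)*e^(t) + 1)
M′(t) = (-p^2*e^(t) + p*e^(t))/(p^2*e^(2*t) - 2*p*e^(2*t) + 2*p*e^(t) + e^(2*t) - 2*e^(t) + 1)

E[X^2] = M′′(0) = 1 - 3/p + 2/p^2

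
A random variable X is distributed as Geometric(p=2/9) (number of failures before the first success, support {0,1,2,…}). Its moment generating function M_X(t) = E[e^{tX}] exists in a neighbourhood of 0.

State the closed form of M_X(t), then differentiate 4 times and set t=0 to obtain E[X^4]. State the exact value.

M_X(t) = 2/(9*(1 - 7*e^(t)/9))
M^(4)(t) = (-4802*e^(4*t) - 67914*e^(3*t) - 87318*e^(2*t) - 10206*e^(t))/(16807*e^(5*t) - 108045*e^(4*t) + 277830*e^(3*t) - 357210*e^(2*t) + 229635*e^(t) - 59049)

E[X^4] = M^(4)(0) = 5320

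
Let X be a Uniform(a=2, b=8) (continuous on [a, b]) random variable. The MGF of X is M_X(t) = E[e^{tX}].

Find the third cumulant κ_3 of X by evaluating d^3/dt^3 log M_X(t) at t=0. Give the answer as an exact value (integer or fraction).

κ_3 = K^(3)(0) = 0

M_X(t) = (e^(8*t) - e^(2*t))/(6*t)
K_X(t) = log M_X(t) = -log(t) + log(e^(8*t) - e^(2*t)) - log(6)
K^(3)(t) = (216*t^3*e^(12*t) + 216*t^3*e^(6*t) - 2*e^(18*t) + 6*e^(12*t) - 6*e^(6*t) + 2)/(t^3*e^(18*t) - 3*t^3*e^(12*t) + 3*t^3*e^(6*t) - t^3)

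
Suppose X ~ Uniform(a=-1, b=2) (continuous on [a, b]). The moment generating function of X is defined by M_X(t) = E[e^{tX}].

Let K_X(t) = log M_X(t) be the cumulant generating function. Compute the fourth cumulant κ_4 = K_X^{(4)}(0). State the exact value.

κ_4 = K′′′′(0) = -27/40

M_X(t) = (e^(2*t) - e^(-t))/(3*t)
K_X(t) = log M_X(t) = -log(t) + log(e^(2*t) - e^(-t)) - log(3)
K′(t) = (2*t*e^(3*t) + t - e^(3*t) + 1)/(t*e^(3*t) - t)
K′′(t) = (-9*t^2*e^(3*t) + e^(6*t) - 2*e^(3*t) + 1)/(t^2*e^(6*t) - 2*t^2*e^(3*t) + t^2)
K′′′(t) = (27*t^3*e^(6*t) + 27*t^3*e^(3*t) - 2*e^(9*t) + 6*e^(6*t) - 6*e^(3*t) + 2)/(t^3*e^(9*t) - 3*t^3*e^(6*t) + 3*t^3*e^(3*t) - t^3)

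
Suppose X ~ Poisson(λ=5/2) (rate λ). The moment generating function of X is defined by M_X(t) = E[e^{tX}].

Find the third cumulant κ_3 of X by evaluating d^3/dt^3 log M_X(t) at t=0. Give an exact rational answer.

κ_3 = K′′′(0) = 5/2

M_X(t) = e^(5*e^(t)/2 - 5/2)
K_X(t) = log M_X(t) = 5*e^(t)/2 - 5/2
K′(t) = 5*e^(t)/2
K′′(t) = 5*e^(t)/2
K′′′(t) = 5*e^(t)/2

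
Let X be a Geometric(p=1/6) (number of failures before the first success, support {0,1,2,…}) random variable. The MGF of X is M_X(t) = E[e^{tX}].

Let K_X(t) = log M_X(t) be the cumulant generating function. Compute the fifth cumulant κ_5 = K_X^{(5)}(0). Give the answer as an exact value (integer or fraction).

κ_5 = d^5K/dt^5 |_{t=0} = 119130

M_X(t) = 1/(6*(1 - 5*e^(t)/6))
K_X(t) = log M_X(t) = -log(1 - 5*e^(t)/6) - log(6)
dK/dt = -5*e^(t)/(5*e^(t) - 6)
d^2K/dt^2 = 30*e^(t)/(25*e^(2*t) - 60*e^(t) + 36)
d^3K/dt^3 = (-150*e^(2*t) - 180*e^(t))/(125*e^(3*t) - 450*e^(2*t) + 540*e^(t) - 216)
d^4K/dt^4 = (750*e^(3*t) + 3600*e^(2*t) + 1080*e^(t))/(625*e^(4*t) - 3000*e^(3*t) + 5400*e^(2*t) - 4320*e^(t) + 1296)
d^5K/dt^5 = (-3750*e^(4*t) - 49500*e^(3*t) - 59400*e^(2*t) - 6480*e^(t))/(3125*e^(5*t) - 18750*e^(4*t) + 45000*e^(3*t) - 54000*e^(2*t) + 32400*e^(t) - 7776)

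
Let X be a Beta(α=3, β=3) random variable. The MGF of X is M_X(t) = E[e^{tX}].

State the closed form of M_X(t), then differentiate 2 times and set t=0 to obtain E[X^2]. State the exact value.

M_X(t) = ₁F₁(3; 6; t)
M′(t) = ₁F₁(4; 7; t)/2
M′′(t) = 2*₁F₁(5; 8; t)/7

E[X^2] = M′′(0) = 2/7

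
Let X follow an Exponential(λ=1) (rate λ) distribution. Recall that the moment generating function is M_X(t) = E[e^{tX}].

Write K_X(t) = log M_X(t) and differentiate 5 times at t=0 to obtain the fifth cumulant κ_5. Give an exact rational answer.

M_X(t) = 1/(1 - t)
K_X(t) = log M_X(t) = -log(1 - t)
dK/dt = -1/(t - 1)
d^2K/dt^2 = 1/(t^2 - 2*t + 1)
d^3K/dt^3 = -2/(t^3 - 3*t^2 + 3*t - 1)
d^4K/dt^4 = 6/(t^4 - 4*t^3 + 6*t^2 - 4*t + 1)
d^5K/dt^5 = -24/(t^5 - 5*t^4 + 10*t^3 - 10*t^2 + 5*t - 1)

κ_5 = d^5K/dt^5 |_{t=0} = 24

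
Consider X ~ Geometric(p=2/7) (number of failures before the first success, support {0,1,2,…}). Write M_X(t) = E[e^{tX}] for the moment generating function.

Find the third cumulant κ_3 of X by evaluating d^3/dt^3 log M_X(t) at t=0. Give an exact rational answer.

M_X(t) = 2/(7*(1 - 5*e^(t)/7))
K_X(t) = log M_X(t) = -log(1 - 5*e^(t)/7) - log(7) + log(2)
D^3[K](t) = (-175*e^(2*t) - 245*e^(t))/(125*e^(3*t) - 525*e^(2*t) + 735*e^(t) - 343)

κ_3 = D^3[K](0) = 105/2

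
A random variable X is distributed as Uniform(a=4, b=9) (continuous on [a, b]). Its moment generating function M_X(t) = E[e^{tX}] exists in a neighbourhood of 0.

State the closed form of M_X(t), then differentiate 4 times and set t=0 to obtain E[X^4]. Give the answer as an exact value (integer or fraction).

E[X^4] = D^4[M](0) = 2321

M_X(t) = (e^(9*t) - e^(4*t))/(5*t)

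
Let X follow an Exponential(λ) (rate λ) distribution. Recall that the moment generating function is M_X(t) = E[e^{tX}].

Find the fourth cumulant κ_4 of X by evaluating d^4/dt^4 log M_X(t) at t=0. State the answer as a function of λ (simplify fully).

κ_4 = K′′′′(0) = 6/λ^4

M_X(t) = λ/(λ - t)
K_X(t) = log M_X(t) = log(λ) - log(λ - t)
K′(t) = -1/(-λ + t)
K′′(t) = 1/(λ^2 - 2*λ*t + t^2)
K′′′(t) = -2/(-λ^3 + 3*λ^2*t - 3*λ*t^2 + t^3)
K′′′′(t) = 6/(λ^4 - 4*λ^3*t + 6*λ^2*t^2 - 4*λ*t^3 + t^4)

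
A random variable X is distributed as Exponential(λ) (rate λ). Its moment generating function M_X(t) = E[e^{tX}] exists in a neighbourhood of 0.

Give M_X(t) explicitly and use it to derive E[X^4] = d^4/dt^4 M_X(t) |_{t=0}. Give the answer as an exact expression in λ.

E[X^4] = M^(4)(0) = 24/λ^4

M_X(t) = λ/(λ - t)
M^(4)(t) = -24*λ/(-λ^5 + 5*λ^4*t - 10*λ^3*t^2 + 10*λ^2*t^3 - 5*λ*t^4 + t^5)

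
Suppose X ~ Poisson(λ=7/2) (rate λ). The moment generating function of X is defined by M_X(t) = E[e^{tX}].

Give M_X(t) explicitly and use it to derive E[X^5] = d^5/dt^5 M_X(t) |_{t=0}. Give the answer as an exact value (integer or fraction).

M_X(t) = e^(7*e^(t)/2 - 7/2)
dM/dt = 7*e^(-7/2)*e^(t)*e^(7*e^(t)/2)/2
d^2M/dt^2 = (49*e^(2*t)*e^(7*e^(t)/2) + 14*e^(t)*e^(7*e^(t)/2))*e^(-7/2)/4
d^3M/dt^3 = (343*e^(3*t)*e^(7*e^(t)/2) + 294*e^(2*t)*e^(7*e^(t)/2) + 28*e^(t)*e^(7*e^(t)/2))*e^(-7/2)/8
d^4M/dt^4 = (2401*e^(4*t)*e^(7*e^(t)/2) + 4116*e^(3*t)*e^(7*e^(t)/2) + 1372*e^(2*t)*e^(7*e^(t)/2) + 56*e^(t)*e^(7*e^(t)/2))*e^(-7/2)/16
d^5M/dt^5 = (16807*e^(5*t)*e^(7*e^(t)/2) + 48020*e^(4*t)*e^(7*e^(t)/2) + 34300*e^(3*t)*e^(7*e^(t)/2) + 5880*e^(2*t)*e^(7*e^(t)/2) + 112*e^(t)*e^(7*e^(t)/2))*e^(-7/2)/32

E[X^5] = d^5M/dt^5 |_{t=0} = 105119/32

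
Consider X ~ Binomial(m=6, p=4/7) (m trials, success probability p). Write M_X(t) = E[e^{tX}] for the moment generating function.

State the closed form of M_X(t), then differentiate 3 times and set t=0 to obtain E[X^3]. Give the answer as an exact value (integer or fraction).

E[X^3] = D^3[M](0) = 18936/343

M_X(t) = (4*e^(t)/7 + 3/7)^6
D^3[M](t) = 884736*e^(6*t)/117649 + 2304000*e^(5*t)/117649 + 2211840*e^(4*t)/117649 + 933120*e^(3*t)/117649 + 155520*e^(2*t)/117649 + 5832*e^(t)/117649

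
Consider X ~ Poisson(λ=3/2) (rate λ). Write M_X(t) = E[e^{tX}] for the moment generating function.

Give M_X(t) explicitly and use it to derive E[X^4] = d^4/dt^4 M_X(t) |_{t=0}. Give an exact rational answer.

M_X(t) = e^(3*e^(t)/2 - 3/2)
D^4[M](t) = (81*e^(4*t)*e^(3*e^(t)/2) + 324*e^(3*t)*e^(3*e^(t)/2) + 252*e^(2*t)*e^(3*e^(t)/2) + 24*e^(t)*e^(3*e^(t)/2))*e^(-3/2)/16

E[X^4] = D^4[M](0) = 681/16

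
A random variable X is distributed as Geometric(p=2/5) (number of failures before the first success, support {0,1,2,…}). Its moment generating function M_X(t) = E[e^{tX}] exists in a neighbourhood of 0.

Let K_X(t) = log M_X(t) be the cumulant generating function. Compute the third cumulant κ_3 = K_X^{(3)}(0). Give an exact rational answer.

κ_3 = D^3[K](0) = 15

M_X(t) = 2/(5*(1 - 3*e^(t)/5))
K_X(t) = log M_X(t) = -log(1 - 3*e^(t)/5) - log(5) + log(2)
D^3[K](t) = (-45*e^(2*t) - 75*e^(t))/(27*e^(3*t) - 135*e^(2*t) + 225*e^(t) - 125)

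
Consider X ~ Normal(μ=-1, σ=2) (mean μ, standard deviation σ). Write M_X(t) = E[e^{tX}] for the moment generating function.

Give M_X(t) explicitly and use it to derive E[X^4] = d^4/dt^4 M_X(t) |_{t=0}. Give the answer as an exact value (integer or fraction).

E[X^4] = M^(4)(0) = 73

M_X(t) = e^(2*t^2 - t)
M^(4)(t) = (256*t^4*e^(2*t^2) - 256*t^3*e^(2*t^2) + 480*t^2*e^(2*t^2) - 208*t*e^(2*t^2) + 73*e^(2*t^2))*e^(-t)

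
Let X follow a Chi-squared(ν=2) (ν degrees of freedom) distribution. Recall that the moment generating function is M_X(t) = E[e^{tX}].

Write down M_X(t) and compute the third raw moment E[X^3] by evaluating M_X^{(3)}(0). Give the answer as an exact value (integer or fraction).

M_X(t) = 1/(1 - 2*t)
M^(3)(t) = 48/(16*t^4 - 32*t^3 + 24*t^2 - 8*t + 1)

E[X^3] = M^(3)(0) = 48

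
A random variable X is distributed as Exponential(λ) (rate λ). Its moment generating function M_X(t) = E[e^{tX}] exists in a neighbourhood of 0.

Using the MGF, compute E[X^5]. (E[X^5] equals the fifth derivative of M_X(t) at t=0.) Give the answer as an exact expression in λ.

E[X^5] = D^5[M](0) = 120/λ^5

M_X(t) = λ/(λ - t)
D^5[M](t) = 120*λ/(λ^6 - 6*λ^5*t + 15*λ^4*t^2 - 20*λ^3*t^3 + 15*λ^2*t^4 - 6*λ*t^5 + t^6)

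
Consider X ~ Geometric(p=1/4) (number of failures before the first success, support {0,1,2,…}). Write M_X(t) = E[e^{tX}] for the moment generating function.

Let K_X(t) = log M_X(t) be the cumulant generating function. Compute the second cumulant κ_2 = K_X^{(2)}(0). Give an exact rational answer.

M_X(t) = 1/(4*(1 - 3*e^(t)/4))
K_X(t) = log M_X(t) = -log(1 - 3*e^(t)/4) - 2*log(2)
K′(t) = -3*e^(t)/(3*e^(t) - 4)
K′′(t) = 12*e^(t)/(9*e^(2*t) - 24*e^(t) + 16)

κ_2 = K′′(0) = 12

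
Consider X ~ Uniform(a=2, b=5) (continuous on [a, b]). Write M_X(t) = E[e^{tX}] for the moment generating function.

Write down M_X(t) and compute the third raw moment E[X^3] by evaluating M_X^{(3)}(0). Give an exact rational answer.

M_X(t) = (e^(5*t) - e^(2*t))/(3*t)
dM/dt = (5*t*e^(5*t) - 2*t*e^(2*t) - e^(5*t) + e^(2*t))/(3*t^2)
d^2M/dt^2 = (25*t^2*e^(5*t) - 4*t^2*e^(2*t) - 10*t*e^(5*t) + 4*t*e^(2*t) + 2*e^(5*t) - 2*e^(2*t))/(3*t^3)
d^3M/dt^3 = (125*t^3*e^(5*t) - 8*t^3*e^(2*t) - 75*t^2*e^(5*t) + 12*t^2*e^(2*t) + 30*t*e^(5*t) - 12*t*e^(2*t) - 6*e^(5*t) + 6*e^(2*t))/(3*t^4)

E[X^3] = d^3M/dt^3 |_{t=0} = 203/4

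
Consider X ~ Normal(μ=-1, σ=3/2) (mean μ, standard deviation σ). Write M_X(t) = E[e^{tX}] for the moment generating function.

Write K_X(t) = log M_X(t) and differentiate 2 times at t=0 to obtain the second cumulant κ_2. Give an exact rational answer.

κ_2 = K′′(0) = 9/4

M_X(t) = e^(9*t^2/8 - t)
K_X(t) = log M_X(t) = 9*t^2/8 - t
K′(t) = 9*t/4 - 1
K′′(t) = 9/4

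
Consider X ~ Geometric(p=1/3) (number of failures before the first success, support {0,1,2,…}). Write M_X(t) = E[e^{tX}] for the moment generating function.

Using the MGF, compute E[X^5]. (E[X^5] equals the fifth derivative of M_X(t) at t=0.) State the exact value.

E[X^5] = M′′′′′(0) = 9002

M_X(t) = 1/(3*(1 - 2*e^(t)/3))
M′(t) = 2*e^(t)/(4*e^(2*t) - 12*e^(t) + 9)
M′′(t) = (-4*e^(2*t) - 6*e^(t))/(8*e^(3*t) - 36*e^(2*t) + 54*e^(t) - 27)
M′′′(t) = (8*e^(3*t) + 48*e^(2*t) + 18*e^(t))/(16*e^(4*t) - 96*e^(3*t) + 216*e^(2*t) - 216*e^(t) + 81)
M′′′′(t) = (-16*e^(4*t) - 264*e^(3*t) - 396*e^(2*t) - 54*e^(t))/(32*e^(5*t) - 240*e^(4*t) + 720*e^(3*t) - 1080*e^(2*t) + 810*e^(t) - 243)
M′′′′′(t) = (32*e^(5*t) + 1248*e^(4*t) + 4752*e^(3*t) + 2808*e^(2*t) + 162*e^(t))/(64*e^(6*t) - 576*e^(5*t) + 2160*e^(4*t) - 4320*e^(3*t) + 4860*e^(2*t) - 2916*e^(t) + 729)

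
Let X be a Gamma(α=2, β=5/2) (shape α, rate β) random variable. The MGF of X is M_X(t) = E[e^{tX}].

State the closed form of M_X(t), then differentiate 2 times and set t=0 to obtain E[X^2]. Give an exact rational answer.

M_X(t) = 25/(4*(5/2 - t)^2)
dM/dt = -100/(8*t^3 - 60*t^2 + 150*t - 125)
d^2M/dt^2 = 600/(16*t^4 - 160*t^3 + 600*t^2 - 1000*t + 625)

E[X^2] = d^2M/dt^2 |_{t=0} = 24/25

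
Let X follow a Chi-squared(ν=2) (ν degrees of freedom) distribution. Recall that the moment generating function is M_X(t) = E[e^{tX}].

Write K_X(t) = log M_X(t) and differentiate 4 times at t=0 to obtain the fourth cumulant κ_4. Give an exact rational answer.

M_X(t) = 1/(1 - 2*t)
K_X(t) = log M_X(t) = -log(1 - 2*t)
K′(t) = -2/(2*t - 1)
K′′(t) = 4/(4*t^2 - 4*t + 1)
K′′′(t) = -16/(8*t^3 - 12*t^2 + 6*t - 1)
K′′′′(t) = 96/(16*t^4 - 32*t^3 + 24*t^2 - 8*t + 1)

κ_4 = K′′′′(0) = 96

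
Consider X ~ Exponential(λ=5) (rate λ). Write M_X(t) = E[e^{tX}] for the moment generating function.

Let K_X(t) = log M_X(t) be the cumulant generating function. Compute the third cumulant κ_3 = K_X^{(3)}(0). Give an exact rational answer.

κ_3 = K′′′(0) = 2/125

M_X(t) = 5/(5 - t)
K_X(t) = log M_X(t) = -log(5 - t) + log(5)
K′(t) = -1/(t - 5)
K′′(t) = 1/(t^2 - 10*t + 25)
K′′′(t) = -2/(t^3 - 15*t^2 + 75*t - 125)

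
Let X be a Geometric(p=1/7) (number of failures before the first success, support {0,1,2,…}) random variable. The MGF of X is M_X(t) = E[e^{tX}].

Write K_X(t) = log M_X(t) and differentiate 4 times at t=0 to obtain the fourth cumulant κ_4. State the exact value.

κ_4 = K′′′′(0) = 10626

M_X(t) = 1/(7*(1 - 6*e^(t)/7))
K_X(t) = log M_X(t) = -log(1 - 6*e^(t)/7) - log(7)
K′(t) = -6*e^(t)/(6*e^(t) - 7)
K′′(t) = 42*e^(t)/(36*e^(2*t) - 84*e^(t) + 49)
K′′′(t) = (-252*e^(2*t) - 294*e^(t))/(216*e^(3*t) - 756*e^(2*t) + 882*e^(t) - 343)
K′′′′(t) = (1512*e^(3*t) + 7056*e^(2*t) + 2058*e^(t))/(1296*e^(4*t) - 6048*e^(3*t) + 10584*e^(2*t) - 8232*e^(t) + 2401)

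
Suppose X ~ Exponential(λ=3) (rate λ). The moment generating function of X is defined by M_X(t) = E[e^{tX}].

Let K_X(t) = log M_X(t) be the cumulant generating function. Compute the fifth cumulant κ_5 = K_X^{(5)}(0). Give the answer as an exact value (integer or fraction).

M_X(t) = 3/(3 - t)
K_X(t) = log M_X(t) = -log(3 - t) + log(3)
K′(t) = -1/(t - 3)
K′′(t) = 1/(t^2 - 6*t + 9)
K′′′(t) = -2/(t^3 - 9*t^2 + 27*t - 27)
K′′′′(t) = 6/(t^4 - 12*t^3 + 54*t^2 - 108*t + 81)
K′′′′′(t) = -24/(t^5 - 15*t^4 + 90*t^3 - 270*t^2 + 405*t - 243)

κ_5 = K′′′′′(0) = 8/81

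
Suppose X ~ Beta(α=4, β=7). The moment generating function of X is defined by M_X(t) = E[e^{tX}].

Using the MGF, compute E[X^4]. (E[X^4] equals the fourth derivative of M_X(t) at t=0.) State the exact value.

M_X(t) = ₁F₁(4; 11; t)
D^4[M](t) = 5*₁F₁(8; 15; t)/143

E[X^4] = D^4[M](0) = 5/143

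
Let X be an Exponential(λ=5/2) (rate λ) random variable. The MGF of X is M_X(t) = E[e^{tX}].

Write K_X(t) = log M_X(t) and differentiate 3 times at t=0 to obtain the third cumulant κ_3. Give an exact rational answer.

M_X(t) = 5/(2*(5/2 - t))
K_X(t) = log M_X(t) = -log(5/2 - t) - log(2) + log(5)
K^(3)(t) = -16/(8*t^3 - 60*t^2 + 150*t - 125)

κ_3 = K^(3)(0) = 16/125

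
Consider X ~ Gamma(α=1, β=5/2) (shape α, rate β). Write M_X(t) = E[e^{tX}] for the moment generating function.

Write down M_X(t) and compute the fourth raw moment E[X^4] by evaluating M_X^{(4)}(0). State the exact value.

M_X(t) = 5/(2*(5/2 - t))
M^(4)(t) = -1920/(32*t^5 - 400*t^4 + 2000*t^3 - 5000*t^2 + 6250*t - 3125)

E[X^4] = M^(4)(0) = 384/625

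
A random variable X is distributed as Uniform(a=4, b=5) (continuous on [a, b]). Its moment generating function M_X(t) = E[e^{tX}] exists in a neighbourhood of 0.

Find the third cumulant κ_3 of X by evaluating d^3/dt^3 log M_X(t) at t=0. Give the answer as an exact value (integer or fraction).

κ_3 = K′′′(0) = 0

M_X(t) = (e^(5*t) - e^(4*t))/t
K_X(t) = log M_X(t) = -log(t) + log(e^(5*t) - e^(4*t))
K′(t) = (5*t*e^(t) - 4*t - e^(t) + 1)/(t*e^(t) - t)
K′′(t) = (-t^2*e^(t) + e^(2*t) - 2*e^(t) + 1)/(t^2*e^(2*t) - 2*t^2*e^(t) + t^2)
K′′′(t) = (t^3*e^(2*t) + t^3*e^(t) - 2*e^(3*t) + 6*e^(2*t) - 6*e^(t) + 2)/(t^3*e^(3*t) - 3*t^3*e^(2*t) + 3*t^3*e^(t) - t^3)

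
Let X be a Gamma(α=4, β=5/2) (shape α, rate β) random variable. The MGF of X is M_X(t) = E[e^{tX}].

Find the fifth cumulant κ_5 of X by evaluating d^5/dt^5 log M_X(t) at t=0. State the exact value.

M_X(t) = 625/(16*(5/2 - t)^4)
K_X(t) = log M_X(t) = -4*log(5/2 - t) - 4*log(2) + 4*log(5)
D^5[K](t) = -3072/(32*t^5 - 400*t^4 + 2000*t^3 - 5000*t^2 + 6250*t - 3125)

κ_5 = D^5[K](0) = 3072/3125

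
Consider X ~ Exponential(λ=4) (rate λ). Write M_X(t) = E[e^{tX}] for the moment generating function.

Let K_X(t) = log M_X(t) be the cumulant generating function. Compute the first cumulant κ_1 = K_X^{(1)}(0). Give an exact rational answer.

M_X(t) = 4/(4 - t)
K_X(t) = log M_X(t) = -log(4 - t) + 2*log(2)
K′(t) = -1/(t - 4)

κ_1 = K′(0) = 1/4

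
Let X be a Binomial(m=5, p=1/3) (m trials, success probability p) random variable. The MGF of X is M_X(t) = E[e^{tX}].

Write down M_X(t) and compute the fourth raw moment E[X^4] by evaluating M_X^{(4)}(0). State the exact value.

M_X(t) = (e^(t)/3 + 2/3)^5
D^4[M](t) = 625*e^(5*t)/243 + 2560*e^(4*t)/243 + 40*e^(3*t)/3 + 1280*e^(2*t)/243 + 80*e^(t)/243

E[X^4] = D^4[M](0) = 865/27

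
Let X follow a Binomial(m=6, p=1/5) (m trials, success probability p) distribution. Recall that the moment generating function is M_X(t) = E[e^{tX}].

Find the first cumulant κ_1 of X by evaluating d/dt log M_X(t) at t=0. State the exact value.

M_X(t) = (e^(t)/5 + 4/5)^6
K_X(t) = log M_X(t) = 6*log(e^(t)/5 + 4/5)
K′(t) = 6*e^(t)/(e^(t) + 4)

κ_1 = K′(0) = 6/5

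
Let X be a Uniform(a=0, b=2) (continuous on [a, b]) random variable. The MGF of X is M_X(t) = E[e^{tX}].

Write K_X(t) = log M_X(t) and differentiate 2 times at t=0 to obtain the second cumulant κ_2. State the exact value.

M_X(t) = (e^(2*t) - 1)/(2*t)
K_X(t) = log M_X(t) = -log(t) + log(e^(2*t) - 1) - log(2)
K^(2)(t) = (-4*t^2*e^(2*t) + e^(4*t) - 2*e^(2*t) + 1)/(t^2*e^(4*t) - 2*t^2*e^(2*t) + t^2)

κ_2 = K^(2)(0) = 1/3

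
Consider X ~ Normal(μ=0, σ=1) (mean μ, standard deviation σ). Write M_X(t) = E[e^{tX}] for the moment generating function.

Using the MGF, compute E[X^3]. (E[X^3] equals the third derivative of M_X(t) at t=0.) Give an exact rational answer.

M_X(t) = e^(t^2/2)
M^(3)(t) = t^3*e^(t^2/2) + 3*t*e^(t^2/2)

E[X^3] = M^(3)(0) = 0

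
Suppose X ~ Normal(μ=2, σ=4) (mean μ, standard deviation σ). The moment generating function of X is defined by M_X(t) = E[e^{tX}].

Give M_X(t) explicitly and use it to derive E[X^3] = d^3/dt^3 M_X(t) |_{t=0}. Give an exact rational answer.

M_X(t) = e^(8*t^2 + 2*t)
D^3[M](t) = 4096*t^3*e^(2*t)*e^(8*t^2) + 1536*t^2*e^(2*t)*e^(8*t^2) + 960*t*e^(2*t)*e^(8*t^2) + 104*e^(2*t)*e^(8*t^2)

E[X^3] = D^3[M](0) = 104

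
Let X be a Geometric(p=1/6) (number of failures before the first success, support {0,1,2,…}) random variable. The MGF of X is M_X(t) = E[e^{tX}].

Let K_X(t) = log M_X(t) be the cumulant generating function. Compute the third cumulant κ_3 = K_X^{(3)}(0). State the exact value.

M_X(t) = 1/(6*(1 - 5*e^(t)/6))
K_X(t) = log M_X(t) = -log(1 - 5*e^(t)/6) - log(6)
D^3[K](t) = (-150*e^(2*t) - 180*e^(t))/(125*e^(3*t) - 450*e^(2*t) + 540*e^(t) - 216)

κ_3 = D^3[K](0) = 330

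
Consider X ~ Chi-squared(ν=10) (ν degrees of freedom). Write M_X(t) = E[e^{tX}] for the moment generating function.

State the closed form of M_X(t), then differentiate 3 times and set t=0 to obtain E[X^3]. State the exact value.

E[X^3] = D^3[M](0) = 1680

M_X(t) = (1 - 2*t)^(-5)
D^3[M](t) = 1680/(256*t^8 - 1024*t^7 + 1792*t^6 - 1792*t^5 + 1120*t^4 - 448*t^3 + 112*t^2 - 16*t + 1)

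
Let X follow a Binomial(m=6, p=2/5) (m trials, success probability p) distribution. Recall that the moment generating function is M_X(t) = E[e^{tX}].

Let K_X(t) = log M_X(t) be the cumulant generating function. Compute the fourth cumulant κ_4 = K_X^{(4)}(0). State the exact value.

M_X(t) = (2*e^(t)/5 + 3/5)^6
K_X(t) = log M_X(t) = 6*log(2*e^(t)/5 + 3/5)
K′(t) = 12*e^(t)/(2*e^(t) + 3)
K′′(t) = 36*e^(t)/(4*e^(2*t) + 12*e^(t) + 9)
K′′′(t) = (-72*e^(2*t) + 108*e^(t))/(8*e^(3*t) + 36*e^(2*t) + 54*e^(t) + 27)
K′′′′(t) = (144*e^(3*t) - 864*e^(2*t) + 324*e^(t))/(16*e^(4*t) + 96*e^(3*t) + 216*e^(2*t) + 216*e^(t) + 81)

κ_4 = K′′′′(0) = -396/625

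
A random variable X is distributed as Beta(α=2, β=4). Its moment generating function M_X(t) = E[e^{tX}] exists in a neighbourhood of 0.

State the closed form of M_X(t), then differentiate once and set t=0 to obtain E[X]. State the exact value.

M_X(t) = ₁F₁(2; 6; t)
M′(t) = ₁F₁(3; 7; t)/3

E[X] = M′(0) = 1/3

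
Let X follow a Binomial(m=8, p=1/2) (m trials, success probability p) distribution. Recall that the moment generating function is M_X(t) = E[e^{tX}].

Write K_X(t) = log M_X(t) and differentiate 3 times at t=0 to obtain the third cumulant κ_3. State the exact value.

κ_3 = K^(3)(0) = 0

M_X(t) = (e^(t)/2 + 1/2)^8
K_X(t) = log M_X(t) = 8*log(e^(t)/2 + 1/2)
K^(3)(t) = (-8*e^(2*t) + 8*e^(t))/(e^(3*t) + 3*e^(2*t) + 3*e^(t) + 1)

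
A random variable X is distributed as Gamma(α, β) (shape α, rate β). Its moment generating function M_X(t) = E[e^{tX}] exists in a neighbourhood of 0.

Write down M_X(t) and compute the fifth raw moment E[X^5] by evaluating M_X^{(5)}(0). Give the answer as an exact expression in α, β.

M_X(t) = (β/(β - t))^α

E[X^5] = D^5[M](0) = α*(α^4 + 10*α^3 + 35*α^2 + 50*α + 24)/β^5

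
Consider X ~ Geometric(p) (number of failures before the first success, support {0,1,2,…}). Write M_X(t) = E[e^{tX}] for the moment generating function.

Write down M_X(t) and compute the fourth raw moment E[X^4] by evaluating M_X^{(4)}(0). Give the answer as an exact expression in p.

E[X^4] = D^4[M](0) = 1 - 15/p + 50/p^2 - 60/p^3 + 24/p^4

M_X(t) = p/(-(1 - p)*e^(t) + 1)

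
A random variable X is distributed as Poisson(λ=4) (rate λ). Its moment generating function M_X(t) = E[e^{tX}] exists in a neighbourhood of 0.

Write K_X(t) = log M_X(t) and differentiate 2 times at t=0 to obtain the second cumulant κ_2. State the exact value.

M_X(t) = e^(4*e^(t) - 4)
K_X(t) = log M_X(t) = 4*e^(t) - 4
D^2[K](t) = 4*e^(t)

κ_2 = D^2[K](0) = 4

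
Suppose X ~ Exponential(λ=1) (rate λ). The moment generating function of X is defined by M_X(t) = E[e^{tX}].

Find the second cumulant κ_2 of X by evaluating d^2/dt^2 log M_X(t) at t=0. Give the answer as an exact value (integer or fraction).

κ_2 = D^2[K](0) = 1

M_X(t) = 1/(1 - t)
K_X(t) = log M_X(t) = -log(1 - t)
D^2[K](t) = 1/(t^2 - 2*t + 1)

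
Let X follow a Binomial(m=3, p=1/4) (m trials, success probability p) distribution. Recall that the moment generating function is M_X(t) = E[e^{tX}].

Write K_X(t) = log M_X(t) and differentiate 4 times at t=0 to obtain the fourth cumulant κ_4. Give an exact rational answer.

M_X(t) = (e^(t)/4 + 3/4)^3
K_X(t) = log M_X(t) = 3*log(e^(t)/4 + 3/4)
dK/dt = 3*e^(t)/(e^(t) + 3)
d^2K/dt^2 = 9*e^(t)/(e^(2*t) + 6*e^(t) + 9)
d^3K/dt^3 = (-9*e^(2*t) + 27*e^(t))/(e^(3*t) + 9*e^(2*t) + 27*e^(t) + 27)
d^4K/dt^4 = (9*e^(3*t) - 108*e^(2*t) + 81*e^(t))/(e^(4*t) + 12*e^(3*t) + 54*e^(2*t) + 108*e^(t) + 81)

κ_4 = d^4K/dt^4 |_{t=0} = -9/128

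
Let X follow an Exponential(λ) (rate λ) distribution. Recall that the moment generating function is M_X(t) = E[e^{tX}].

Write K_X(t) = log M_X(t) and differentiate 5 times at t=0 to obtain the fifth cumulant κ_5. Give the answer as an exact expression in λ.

M_X(t) = λ/(λ - t)
K_X(t) = log M_X(t) = log(λ) - log(λ - t)
D^5[K](t) = -24/(-λ^5 + 5*λ^4*t - 10*λ^3*t^2 + 10*λ^2*t^3 - 5*λ*t^4 + t^5)

κ_5 = D^5[K](0) = 24/λ^5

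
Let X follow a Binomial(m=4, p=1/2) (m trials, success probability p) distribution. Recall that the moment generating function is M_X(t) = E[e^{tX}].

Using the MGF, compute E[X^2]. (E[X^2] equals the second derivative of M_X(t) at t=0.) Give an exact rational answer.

E[X^2] = M′′(0) = 5

M_X(t) = (e^(t)/2 + 1/2)^4
M′(t) = e^(4*t)/4 + 3*e^(3*t)/4 + 3*e^(2*t)/4 + e^(t)/4
M′′(t) = e^(4*t) + 9*e^(3*t)/4 + 3*e^(2*t)/2 + e^(t)/4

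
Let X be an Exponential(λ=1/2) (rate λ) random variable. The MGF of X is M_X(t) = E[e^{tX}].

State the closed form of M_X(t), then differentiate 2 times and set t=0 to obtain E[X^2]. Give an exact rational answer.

M_X(t) = 1/(2*(1/2 - t))
M^(2)(t) = -8/(8*t^3 - 12*t^2 + 6*t - 1)

E[X^2] = M^(2)(0) = 8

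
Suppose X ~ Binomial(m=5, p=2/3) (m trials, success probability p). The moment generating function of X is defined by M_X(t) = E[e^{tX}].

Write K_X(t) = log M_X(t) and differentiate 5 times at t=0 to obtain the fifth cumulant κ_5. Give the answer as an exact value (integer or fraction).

M_X(t) = (2*e^(t)/3 + 1/3)^5
K_X(t) = log M_X(t) = 5*log(2*e^(t)/3 + 1/3)
K^(5)(t) = (-80*e^(4*t) + 440*e^(3*t) - 220*e^(2*t) + 10*e^(t))/(32*e^(5*t) + 80*e^(4*t) + 80*e^(3*t) + 40*e^(2*t) + 10*e^(t) + 1)

κ_5 = K^(5)(0) = 50/81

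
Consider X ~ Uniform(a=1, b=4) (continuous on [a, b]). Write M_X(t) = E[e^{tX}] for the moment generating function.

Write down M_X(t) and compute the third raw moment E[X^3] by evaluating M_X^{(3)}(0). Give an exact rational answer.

E[X^3] = M^(3)(0) = 85/4

M_X(t) = (e^(4*t) - e^(t))/(3*t)
M^(3)(t) = (64*t^3*e^(4*t) - t^3*e^(t) - 48*t^2*e^(4*t) + 3*t^2*e^(t) + 24*t*e^(4*t) - 6*t*e^(t) - 6*e^(4*t) + 6*e^(t))/(3*t^4)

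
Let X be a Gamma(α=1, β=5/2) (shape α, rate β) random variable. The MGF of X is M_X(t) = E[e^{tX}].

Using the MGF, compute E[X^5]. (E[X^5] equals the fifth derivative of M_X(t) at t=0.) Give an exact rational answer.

M_X(t) = 5/(2*(5/2 - t))
dM/dt = 10/(4*t^2 - 20*t + 25)
d^2M/dt^2 = -40/(8*t^3 - 60*t^2 + 150*t - 125)
d^3M/dt^3 = 240/(16*t^4 - 160*t^3 + 600*t^2 - 1000*t + 625)
d^4M/dt^4 = -1920/(32*t^5 - 400*t^4 + 2000*t^3 - 5000*t^2 + 6250*t - 3125)
d^5M/dt^5 = 19200/(64*t^6 - 960*t^5 + 6000*t^4 - 20000*t^3 + 37500*t^2 - 37500*t + 15625)

E[X^5] = d^5M/dt^5 |_{t=0} = 768/625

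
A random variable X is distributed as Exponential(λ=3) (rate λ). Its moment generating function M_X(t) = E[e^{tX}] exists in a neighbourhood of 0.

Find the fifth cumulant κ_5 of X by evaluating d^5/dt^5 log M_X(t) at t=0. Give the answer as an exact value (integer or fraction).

κ_5 = d^5K/dt^5 |_{t=0} = 8/81

M_X(t) = 3/(3 - t)
K_X(t) = log M_X(t) = -log(3 - t) + log(3)
dK/dt = -1/(t - 3)
d^2K/dt^2 = 1/(t^2 - 6*t + 9)
d^3K/dt^3 = -2/(t^3 - 9*t^2 + 27*t - 27)
d^4K/dt^4 = 6/(t^4 - 12*t^3 + 54*t^2 - 108*t + 81)
d^5K/dt^5 = -24/(t^5 - 15*t^4 + 90*t^3 - 270*t^2 + 405*t - 243)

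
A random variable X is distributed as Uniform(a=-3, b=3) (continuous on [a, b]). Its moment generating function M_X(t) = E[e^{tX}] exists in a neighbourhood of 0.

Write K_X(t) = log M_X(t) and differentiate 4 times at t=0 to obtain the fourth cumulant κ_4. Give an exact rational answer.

κ_4 = K^(4)(0) = -54/5

M_X(t) = (e^(3*t) - e^(-3*t))/(6*t)
K_X(t) = log M_X(t) = -log(t) + log(e^(3*t) - e^(-3*t)) - log(6)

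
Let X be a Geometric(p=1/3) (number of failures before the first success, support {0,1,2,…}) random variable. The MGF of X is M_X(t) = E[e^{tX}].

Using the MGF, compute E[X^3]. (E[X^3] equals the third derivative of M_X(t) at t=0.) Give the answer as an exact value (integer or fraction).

E[X^3] = d^3M/dt^3 |_{t=0} = 74

M_X(t) = 1/(3*(1 - 2*e^(t)/3))
dM/dt = 2*e^(t)/(4*e^(2*t) - 12*e^(t) + 9)
d^2M/dt^2 = (-4*e^(2*t) - 6*e^(t))/(8*e^(3*t) - 36*e^(2*t) + 54*e^(t) - 27)
d^3M/dt^3 = (8*e^(3*t) + 48*e^(2*t) + 18*e^(t))/(16*e^(4*t) - 96*e^(3*t) + 216*e^(2*t) - 216*e^(t) + 81)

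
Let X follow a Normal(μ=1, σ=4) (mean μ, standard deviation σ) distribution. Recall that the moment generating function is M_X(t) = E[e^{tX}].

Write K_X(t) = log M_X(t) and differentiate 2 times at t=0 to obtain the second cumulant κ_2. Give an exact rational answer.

M_X(t) = e^(8*t^2 + t)
K_X(t) = log M_X(t) = 8*t^2 + t
dK/dt = 16*t + 1
d^2K/dt^2 = 16

κ_2 = d^2K/dt^2 |_{t=0} = 16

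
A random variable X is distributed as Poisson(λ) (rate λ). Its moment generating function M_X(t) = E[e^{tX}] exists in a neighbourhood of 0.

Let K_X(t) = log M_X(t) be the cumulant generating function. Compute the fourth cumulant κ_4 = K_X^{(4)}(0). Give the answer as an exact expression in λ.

κ_4 = K′′′′(0) = λ

M_X(t) = e^(λ*(e^(t) - 1))
K_X(t) = log M_X(t) = λ*(e^(t) - 1)
K′(t) = λ*e^(t)
K′′(t) = λ*e^(t)
K′′′(t) = λ*e^(t)
K′′′′(t) = λ*e^(t)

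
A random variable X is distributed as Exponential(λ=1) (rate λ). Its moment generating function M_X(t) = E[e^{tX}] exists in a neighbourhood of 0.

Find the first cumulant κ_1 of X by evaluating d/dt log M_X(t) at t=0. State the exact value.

M_X(t) = 1/(1 - t)
K_X(t) = log M_X(t) = -log(1 - t)
K′(t) = -1/(t - 1)

κ_1 = K′(0) = 1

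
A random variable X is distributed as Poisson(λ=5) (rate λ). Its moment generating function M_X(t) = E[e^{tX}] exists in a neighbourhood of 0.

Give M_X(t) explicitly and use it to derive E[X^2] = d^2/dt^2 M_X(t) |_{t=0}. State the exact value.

M_X(t) = e^(5*e^(t) - 5)
dM/dt = 5*e^(-5)*e^(t)*e^(5*e^(t))
d^2M/dt^2 = (25*e^(2*t)*e^(5*e^(t)) + 5*e^(t)*e^(5*e^(t)))*e^(-5)

E[X^2] = d^2M/dt^2 |_{t=0} = 30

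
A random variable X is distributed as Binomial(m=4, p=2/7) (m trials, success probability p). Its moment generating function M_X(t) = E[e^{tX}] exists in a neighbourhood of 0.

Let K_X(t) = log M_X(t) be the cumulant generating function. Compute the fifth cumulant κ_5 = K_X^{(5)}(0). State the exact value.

κ_5 = K′′′′′(0) = -8520/16807

M_X(t) = (2*e^(t)/7 + 5/7)^4
K_X(t) = log M_X(t) = 4*log(2*e^(t)/7 + 5/7)
K′(t) = 8*e^(t)/(2*e^(t) + 5)
K′′(t) = 40*e^(t)/(4*e^(2*t) + 20*e^(t) + 25)
K′′′(t) = (-80*e^(2*t) + 200*e^(t))/(8*e^(3*t) + 60*e^(2*t) + 150*e^(t) + 125)
K′′′′(t) = (160*e^(3*t) - 1600*e^(2*t) + 1000*e^(t))/(16*e^(4*t) + 160*e^(3*t) + 600*e^(2*t) + 1000*e^(t) + 625)
K′′′′′(t) = (-320*e^(4*t) + 8800*e^(3*t) - 22000*e^(2*t) + 5000*e^(t))/(32*e^(5*t) + 400*e^(4*t) + 2000*e^(3*t) + 5000*e^(2*t) + 6250*e^(t) + 3125)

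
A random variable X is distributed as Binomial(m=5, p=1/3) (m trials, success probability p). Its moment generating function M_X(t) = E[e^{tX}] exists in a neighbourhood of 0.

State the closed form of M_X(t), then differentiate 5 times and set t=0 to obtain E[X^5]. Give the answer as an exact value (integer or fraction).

E[X^5] = M^(5)(0) = 8575/81

M_X(t) = (e^(t)/3 + 2/3)^5
M^(5)(t) = 3125*e^(5*t)/243 + 10240*e^(4*t)/243 + 40*e^(3*t) + 2560*e^(2*t)/243 + 80*e^(t)/243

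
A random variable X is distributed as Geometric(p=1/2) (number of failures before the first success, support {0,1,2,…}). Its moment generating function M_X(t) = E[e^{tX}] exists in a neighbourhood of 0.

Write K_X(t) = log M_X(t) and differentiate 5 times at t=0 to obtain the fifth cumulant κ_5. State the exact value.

M_X(t) = 1/(2*(1 - e^(t)/2))
K_X(t) = log M_X(t) = -log(1 - e^(t)/2) - log(2)
K′(t) = -e^(t)/(e^(t) - 2)
K′′(t) = 2*e^(t)/(e^(2*t) - 4*e^(t) + 4)
K′′′(t) = (-2*e^(2*t) - 4*e^(t))/(e^(3*t) - 6*e^(2*t) + 12*e^(t) - 8)
K′′′′(t) = (2*e^(3*t) + 16*e^(2*t) + 8*e^(t))/(e^(4*t) - 8*e^(3*t) + 24*e^(2*t) - 32*e^(t) + 16)
K′′′′′(t) = (-2*e^(4*t) - 44*e^(3*t) - 88*e^(2*t) - 16*e^(t))/(e^(5*t) - 10*e^(4*t) + 40*e^(3*t) - 80*e^(2*t) + 80*e^(t) - 32)

κ_5 = K′′′′′(0) = 150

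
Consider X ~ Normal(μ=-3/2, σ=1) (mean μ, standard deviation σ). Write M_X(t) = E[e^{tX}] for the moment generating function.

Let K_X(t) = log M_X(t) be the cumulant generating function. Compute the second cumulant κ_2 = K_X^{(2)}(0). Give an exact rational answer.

M_X(t) = e^(t^2/2 - 3*t/2)
K_X(t) = log M_X(t) = t^2/2 - 3*t/2
dK/dt = t - 3/2
d^2K/dt^2 = 1

κ_2 = d^2K/dt^2 |_{t=0} = 1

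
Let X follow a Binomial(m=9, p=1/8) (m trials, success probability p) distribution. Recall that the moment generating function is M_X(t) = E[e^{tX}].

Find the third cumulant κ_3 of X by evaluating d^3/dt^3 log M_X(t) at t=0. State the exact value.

κ_3 = D^3[K](0) = 189/256

M_X(t) = (e^(t)/8 + 7/8)^9
K_X(t) = log M_X(t) = 9*log(e^(t)/8 + 7/8)
D^3[K](t) = (-63*e^(2*t) + 441*e^(t))/(e^(3*t) + 21*e^(2*t) + 147*e^(t) + 343)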